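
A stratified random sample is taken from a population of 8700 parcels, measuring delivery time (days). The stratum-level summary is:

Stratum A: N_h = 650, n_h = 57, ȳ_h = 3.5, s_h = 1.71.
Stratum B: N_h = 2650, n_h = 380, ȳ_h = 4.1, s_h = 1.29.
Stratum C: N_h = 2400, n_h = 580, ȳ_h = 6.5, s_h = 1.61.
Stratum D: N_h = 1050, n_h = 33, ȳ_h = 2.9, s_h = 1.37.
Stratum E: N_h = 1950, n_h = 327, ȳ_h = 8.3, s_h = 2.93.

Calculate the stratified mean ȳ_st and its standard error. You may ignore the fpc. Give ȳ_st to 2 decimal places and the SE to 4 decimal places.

ȳ_st ≈ 5.51, SE ≈ 0.0564

ȳ_st = Σ W_h ȳ_h = (650·3.5 + 2650·4.1 + 2400·6.5 + 1050·2.9 + 1950·8.3)/8700 = 5.51379
V̂(ȳ_st) = Σ W_h² s_h²/n_h, with W_h = N_h/N and N = 8700:
  stratum A: (650/8700)²·1.71²/57 = 0.000286356
  stratum B: (2650/8700)²·1.29²/380 = 0.000406302
  stratum C: (2400/8700)²·1.61²/580 = 0.000340101
  stratum D: (1050/8700)²·1.37²/33 = 0.000828452
  stratum E: (1950/8700)²·2.93²/327 = 0.00131892
V̂(ȳ_st) = 0.00318013
SE(ȳ_st) = √0.00318013 = 0.0563926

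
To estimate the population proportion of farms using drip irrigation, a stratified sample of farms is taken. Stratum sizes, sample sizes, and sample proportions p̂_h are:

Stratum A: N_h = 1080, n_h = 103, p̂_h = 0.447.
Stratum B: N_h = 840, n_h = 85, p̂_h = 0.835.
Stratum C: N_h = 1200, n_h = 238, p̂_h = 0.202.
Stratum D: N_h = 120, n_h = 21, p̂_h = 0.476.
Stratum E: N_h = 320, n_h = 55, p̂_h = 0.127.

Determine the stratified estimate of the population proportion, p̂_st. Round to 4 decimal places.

N = 3560; stratum weights W_h = N_h/N.
p̂_st = Σ W_h p̂_h = (1080·0.447 + 840·0.835 + 1200·0.202 + 120·0.476 + 320·0.127)/3560 = 0.42818

p̂_st ≈ 0.4282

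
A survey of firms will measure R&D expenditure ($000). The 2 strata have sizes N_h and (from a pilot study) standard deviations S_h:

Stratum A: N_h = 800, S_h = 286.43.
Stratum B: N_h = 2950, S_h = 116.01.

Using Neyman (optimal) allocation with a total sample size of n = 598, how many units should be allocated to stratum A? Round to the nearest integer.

240

Neyman allocation: n_h = n · N_h S_h / Σ N_i S_i, with n = 598.
  stratum A: N_h·S_h = 800·286.43 = 229144.00
  stratum B: N_h·S_h = 2950·116.01 = 342229.50
Σ N_h S_h = 571373.50
n for stratum A = 598·229144.00/571373.50 = 239.822 → 240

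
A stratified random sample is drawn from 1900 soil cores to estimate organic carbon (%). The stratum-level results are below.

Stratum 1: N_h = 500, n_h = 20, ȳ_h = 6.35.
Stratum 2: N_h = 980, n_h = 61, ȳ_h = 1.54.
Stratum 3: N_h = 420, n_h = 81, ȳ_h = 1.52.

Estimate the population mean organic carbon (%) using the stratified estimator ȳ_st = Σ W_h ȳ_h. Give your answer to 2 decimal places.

ȳ_st ≈ 2.80

N = Σ N_h = 1900. Stratum weights W_h = N_h/N.
ȳ_st = (500·6.35 + 980·1.54 + 420·1.52) / 1900 = 2.8014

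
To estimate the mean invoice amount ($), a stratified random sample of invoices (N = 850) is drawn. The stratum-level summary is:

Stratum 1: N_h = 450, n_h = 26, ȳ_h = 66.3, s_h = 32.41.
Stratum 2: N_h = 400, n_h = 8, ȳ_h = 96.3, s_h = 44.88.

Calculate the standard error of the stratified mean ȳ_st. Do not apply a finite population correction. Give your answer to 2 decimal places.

V̂(ȳ_st) = Σ W_h² s_h²/n_h, with W_h = N_h/N and N = 850:
  stratum 1: (450/850)²·32.41²/26 = 11.3233
  stratum 2: (400/850)²·44.88²/8 = 55.7568
V̂(ȳ_st) = 67.0801
SE(ȳ_st) = √67.0801 = 8.19024

SE(ȳ_st) ≈ 8.19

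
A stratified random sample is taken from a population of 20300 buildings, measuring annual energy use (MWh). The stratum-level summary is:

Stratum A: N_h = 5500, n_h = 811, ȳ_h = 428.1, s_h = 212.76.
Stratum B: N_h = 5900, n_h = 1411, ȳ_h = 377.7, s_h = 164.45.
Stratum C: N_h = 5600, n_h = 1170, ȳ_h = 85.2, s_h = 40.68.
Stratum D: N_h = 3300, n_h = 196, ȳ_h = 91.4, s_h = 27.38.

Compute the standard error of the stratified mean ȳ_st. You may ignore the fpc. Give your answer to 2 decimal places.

V̂(ȳ_st) = Σ W_h² s_h²/n_h, with W_h = N_h/N and N = 20300:
  stratum A: (5500/20300)²·212.76²/811 = 4.09725
  stratum B: (5900/20300)²·164.45²/1411 = 1.61902
  stratum C: (5600/20300)²·40.68²/1170 = 0.107637
  stratum D: (3300/20300)²·27.38²/196 = 0.101076
V̂(ȳ_st) = 5.92498
SE(ȳ_st) = √5.92498 = 2.43413

SE(ȳ_st) ≈ 2.43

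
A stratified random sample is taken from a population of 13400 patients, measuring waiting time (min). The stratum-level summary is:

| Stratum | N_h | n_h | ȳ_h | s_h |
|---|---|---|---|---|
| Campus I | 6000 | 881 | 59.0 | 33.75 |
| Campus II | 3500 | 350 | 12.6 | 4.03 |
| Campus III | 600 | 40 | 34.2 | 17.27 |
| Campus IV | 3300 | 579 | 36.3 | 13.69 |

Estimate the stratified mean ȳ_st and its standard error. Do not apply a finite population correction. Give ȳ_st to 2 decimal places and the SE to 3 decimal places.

ȳ_st = Σ W_h ȳ_h = (6000·59.0 + 3500·12.6 + 600·34.2 + 3300·36.3)/13400 = 40.17985
V̂(ȳ_st) = Σ W_h² s_h²/n_h, with W_h = N_h/N and N = 13400:
  stratum Campus I: (6000/13400)²·33.75²/881 = 0.259218
  stratum Campus II: (3500/13400)²·4.03²/350 = 0.00316569
  stratum Campus III: (600/13400)²·17.27²/40 = 0.0149492
  stratum Campus IV: (3300/13400)²·13.69²/579 = 0.0196312
V̂(ȳ_st) = 0.296964
SE(ȳ_st) = √0.296964 = 0.544944

ȳ_st ≈ 40.18, SE ≈ 0.545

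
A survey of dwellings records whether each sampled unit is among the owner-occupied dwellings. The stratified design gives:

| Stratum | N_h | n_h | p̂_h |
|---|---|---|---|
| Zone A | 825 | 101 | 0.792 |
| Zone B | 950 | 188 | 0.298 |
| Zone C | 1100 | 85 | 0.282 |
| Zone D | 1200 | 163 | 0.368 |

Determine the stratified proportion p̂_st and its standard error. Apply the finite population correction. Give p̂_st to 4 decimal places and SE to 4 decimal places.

p̂_st ≈ 0.4143, SE ≈ 0.0194

N = 4075; stratum weights W_h = N_h/N.
p̂_st = Σ W_h p̂_h = (825·0.792 + 950·0.298 + 1100·0.282 + 1200·0.368)/4075 = 0.41431
V̂(p̂_st) = Σ W_h² (1 − n_h/N_h) p̂_h(1−p̂_h)/(n_h−1):
  stratum Zone A: (825/4075)²·(1 − 101/825)·0.792·0.208/100 = 5.92551e-05
  stratum Zone B: (950/4075)²·(1 − 188/950)·0.298·0.702/187 = 4.8768e-05
  stratum Zone C: (1100/4075)²·(1 − 85/1100)·0.282·0.718/84 = 0.000162068
  stratum Zone D: (1200/4075)²·(1 − 163/1200)·0.368·0.632/162 = 0.000107586
V̂(p̂_st) = 0.000377677; SE = √V̂ = 0.0194339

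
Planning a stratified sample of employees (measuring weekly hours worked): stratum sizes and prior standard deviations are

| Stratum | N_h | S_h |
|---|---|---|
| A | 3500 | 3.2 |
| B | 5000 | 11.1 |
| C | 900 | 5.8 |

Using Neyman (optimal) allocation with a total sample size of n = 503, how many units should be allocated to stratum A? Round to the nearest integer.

Neyman allocation: n_h = n · N_h S_h / Σ N_i S_i, with n = 503.
  stratum A: N_h·S_h = 3500·3.2 = 11200.00
  stratum B: N_h·S_h = 5000·11.1 = 55500.00
  stratum C: N_h·S_h = 900·5.8 = 5220.00
Σ N_h S_h = 71920.00
n for stratum A = 503·11200.00/71920.00 = 78.331 → 78

78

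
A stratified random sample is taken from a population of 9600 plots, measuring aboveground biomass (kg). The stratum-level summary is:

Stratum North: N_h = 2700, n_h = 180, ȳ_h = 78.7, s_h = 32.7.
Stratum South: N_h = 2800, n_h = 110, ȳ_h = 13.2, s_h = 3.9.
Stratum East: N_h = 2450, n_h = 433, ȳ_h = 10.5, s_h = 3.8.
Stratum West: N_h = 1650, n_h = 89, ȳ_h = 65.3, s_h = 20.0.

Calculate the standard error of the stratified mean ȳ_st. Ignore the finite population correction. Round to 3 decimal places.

V̂(ȳ_st) = Σ W_h² s_h²/n_h, with W_h = N_h/N and N = 9600:
  stratum North: (2700/9600)²·32.7²/180 = 0.469903
  stratum South: (2800/9600)²·3.9²/110 = 0.0117628
  stratum East: (2450/9600)²·3.8²/433 = 0.00217205
  stratum West: (1650/9600)²·20.0²/89 = 0.132769
V̂(ȳ_st) = 0.616606
SE(ȳ_st) = √0.616606 = 0.785243

SE(ȳ_st) ≈ 0.785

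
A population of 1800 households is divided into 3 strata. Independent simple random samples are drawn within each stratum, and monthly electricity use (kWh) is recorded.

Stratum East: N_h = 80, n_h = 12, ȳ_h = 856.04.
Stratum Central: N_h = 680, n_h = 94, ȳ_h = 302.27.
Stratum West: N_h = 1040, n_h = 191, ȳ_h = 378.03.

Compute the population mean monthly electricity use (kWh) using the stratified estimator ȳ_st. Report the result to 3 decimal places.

ȳ_st ≈ 370.654

N = Σ N_h = 1800. Stratum weights W_h = N_h/N.
ȳ_st = (80·856.04 + 680·302.27 + 1040·378.03) / 1800 = 370.65444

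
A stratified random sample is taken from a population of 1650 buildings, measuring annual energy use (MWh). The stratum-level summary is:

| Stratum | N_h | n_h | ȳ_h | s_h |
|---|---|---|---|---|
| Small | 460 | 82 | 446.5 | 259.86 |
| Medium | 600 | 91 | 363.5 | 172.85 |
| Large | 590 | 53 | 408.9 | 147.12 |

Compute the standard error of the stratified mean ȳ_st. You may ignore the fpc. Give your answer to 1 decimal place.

SE(ȳ_st) ≈ 12.6

V̂(ȳ_st) = Σ W_h² s_h²/n_h, with W_h = N_h/N and N = 1650:
  stratum Small: (460/1650)²·259.86²/82 = 64.0048
  stratum Medium: (600/1650)²·172.85²/91 = 43.4142
  stratum Large: (590/1650)²·147.12²/53 = 52.216
V̂(ȳ_st) = 159.635
SE(ȳ_st) = √159.635 = 12.6347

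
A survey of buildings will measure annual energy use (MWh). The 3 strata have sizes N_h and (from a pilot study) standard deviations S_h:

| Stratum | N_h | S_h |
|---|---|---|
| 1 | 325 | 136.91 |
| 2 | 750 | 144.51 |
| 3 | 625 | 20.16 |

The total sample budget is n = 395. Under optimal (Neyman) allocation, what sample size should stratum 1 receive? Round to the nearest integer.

Neyman allocation: n_h = n · N_h S_h / Σ N_i S_i, with n = 395.
  stratum 1: N_h·S_h = 325·136.91 = 44495.75
  stratum 2: N_h·S_h = 750·144.51 = 108382.50
  stratum 3: N_h·S_h = 625·20.16 = 12600.00
Σ N_h S_h = 165478.25
n for stratum 1 = 395·44495.75/165478.25 = 106.212 → 106

106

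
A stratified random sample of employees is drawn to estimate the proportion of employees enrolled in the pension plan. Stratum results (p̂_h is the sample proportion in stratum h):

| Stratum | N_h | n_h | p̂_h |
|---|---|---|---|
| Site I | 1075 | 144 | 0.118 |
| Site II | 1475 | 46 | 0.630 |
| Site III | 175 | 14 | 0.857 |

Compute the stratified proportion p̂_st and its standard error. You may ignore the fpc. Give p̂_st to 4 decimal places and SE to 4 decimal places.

N = 2725; stratum weights W_h = N_h/N.
p̂_st = Σ W_h p̂_h = (1075·0.118 + 1475·0.630 + 175·0.857)/2725 = 0.44260
V̂(p̂_st) = Σ W_h² p̂_h(1−p̂_h)/(n_h−1):
  stratum Site I: (1075/2725)²·0.118·0.882/143 = 0.000113266
  stratum Site II: (1475/2725)²·0.630·0.370/45 = 0.00151768
  stratum Site III: (175/2725)²·0.857·0.143/13 = 3.88791e-05
V̂(p̂_st) = 0.00166983; SE = √V̂ = 0.0408635

p̂_st ≈ 0.4426, SE ≈ 0.0409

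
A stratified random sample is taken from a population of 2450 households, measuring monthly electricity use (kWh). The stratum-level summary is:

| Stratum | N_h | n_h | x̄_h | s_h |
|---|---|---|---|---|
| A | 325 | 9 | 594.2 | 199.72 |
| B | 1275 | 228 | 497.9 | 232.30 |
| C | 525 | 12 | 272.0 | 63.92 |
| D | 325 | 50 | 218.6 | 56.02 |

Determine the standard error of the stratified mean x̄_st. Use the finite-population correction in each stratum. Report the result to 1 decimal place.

SE(x̄_st) ≈ 12.0

V̂(x̄_st) = Σ W_h² (1 − n_h/N_h) s_h²/n_h, with W_h = N_h/N and N = 2450:
  stratum A: (325/2450)²·(1 − 9/325)·199.72²/9 = 75.8296
  stratum B: (1275/2450)²·(1 − 228/1275)·232.30²/228 = 52.6367
  stratum C: (525/2450)²·(1 − 12/525)·63.92²/12 = 15.277
  stratum D: (325/2450)²·(1 − 50/325)·56.02²/50 = 0.934545
V̂(x̄_st) = 144.678
SE(x̄_st) = √144.678 = 12.0282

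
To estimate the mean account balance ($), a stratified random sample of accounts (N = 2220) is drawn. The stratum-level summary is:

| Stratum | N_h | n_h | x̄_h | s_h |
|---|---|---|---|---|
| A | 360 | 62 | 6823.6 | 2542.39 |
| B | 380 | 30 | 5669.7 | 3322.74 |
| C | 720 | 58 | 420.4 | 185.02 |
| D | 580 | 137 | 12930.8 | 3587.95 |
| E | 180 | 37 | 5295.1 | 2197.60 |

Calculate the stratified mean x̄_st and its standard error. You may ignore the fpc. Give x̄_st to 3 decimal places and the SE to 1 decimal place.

x̄_st ≈ 6021.014, SE ≈ 144.4

x̄_st = Σ W_h x̄_h = (360·6823.6 + 380·5669.7 + 720·420.4 + 580·12930.8 + 180·5295.1)/2220 = 6021.01441
V̂(x̄_st) = Σ W_h² s_h²/n_h, with W_h = N_h/N and N = 2220:
  stratum A: (360/2220)²·2542.39²/62 = 2741.52
  stratum B: (380/2220)²·3322.74²/30 = 10782.8
  stratum C: (720/2220)²·185.02²/58 = 62.0824
  stratum D: (580/2220)²·3587.95²/137 = 6413.9
  stratum E: (180/2220)²·2197.60²/37 = 858.094
V̂(x̄_st) = 20858.4
SE(x̄_st) = √20858.4 = 144.424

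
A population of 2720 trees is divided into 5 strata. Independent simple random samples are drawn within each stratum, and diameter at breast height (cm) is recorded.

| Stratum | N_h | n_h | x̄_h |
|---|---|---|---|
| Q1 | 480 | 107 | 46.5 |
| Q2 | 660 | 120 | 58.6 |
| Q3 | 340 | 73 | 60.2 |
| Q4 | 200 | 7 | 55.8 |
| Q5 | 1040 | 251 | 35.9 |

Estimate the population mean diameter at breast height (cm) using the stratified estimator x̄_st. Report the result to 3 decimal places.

N = Σ N_h = 2720. Stratum weights W_h = N_h/N.
x̄_st = (480·46.5 + 660·58.6 + 340·60.2 + 200·55.8 + 1040·35.9) / 2720 = 47.77941

x̄_st ≈ 47.779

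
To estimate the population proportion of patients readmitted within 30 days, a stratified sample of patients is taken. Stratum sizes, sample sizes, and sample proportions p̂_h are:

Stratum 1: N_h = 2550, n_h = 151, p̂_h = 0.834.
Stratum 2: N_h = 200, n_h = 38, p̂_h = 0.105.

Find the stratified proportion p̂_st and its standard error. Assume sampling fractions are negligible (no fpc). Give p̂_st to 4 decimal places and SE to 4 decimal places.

N = 2750; stratum weights W_h = N_h/N.
p̂_st = Σ W_h p̂_h = (2550·0.834 + 200·0.105)/2750 = 0.78098
V̂(p̂_st) = Σ W_h² p̂_h(1−p̂_h)/(n_h−1):
  stratum 1: (2550/2750)²·0.834·0.166/150 = 0.000793593
  stratum 2: (200/2750)²·0.105·0.895/37 = 1.3434e-05
V̂(p̂_st) = 0.000807027; SE = √V̂ = 0.0284082

p̂_st ≈ 0.7810, SE ≈ 0.0284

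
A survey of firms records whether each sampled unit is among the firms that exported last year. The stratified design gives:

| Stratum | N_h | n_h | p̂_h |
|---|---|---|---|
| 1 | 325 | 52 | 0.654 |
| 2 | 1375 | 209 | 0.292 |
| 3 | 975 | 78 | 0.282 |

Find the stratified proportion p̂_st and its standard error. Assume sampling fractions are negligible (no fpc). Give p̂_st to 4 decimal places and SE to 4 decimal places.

p̂_st ≈ 0.3323, SE ≈ 0.0260

N = 2675; stratum weights W_h = N_h/N.
p̂_st = Σ W_h p̂_h = (325·0.654 + 1375·0.292 + 975·0.282)/2675 = 0.33234
V̂(p̂_st) = Σ W_h² p̂_h(1−p̂_h)/(n_h−1):
  stratum 1: (325/2675)²·0.654·0.346/51 = 6.54942e-05
  stratum 2: (1375/2675)²·0.292·0.708/208 = 0.00026261
  stratum 3: (975/2675)²·0.282·0.718/77 = 0.000349337
V̂(p̂_st) = 0.000677441; SE = √V̂ = 0.0260277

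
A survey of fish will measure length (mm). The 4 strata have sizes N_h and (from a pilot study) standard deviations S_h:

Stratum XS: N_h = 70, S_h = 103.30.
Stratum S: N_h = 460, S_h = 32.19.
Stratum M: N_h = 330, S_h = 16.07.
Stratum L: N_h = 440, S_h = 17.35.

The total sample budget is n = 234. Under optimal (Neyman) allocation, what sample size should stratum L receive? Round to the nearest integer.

51

Neyman allocation: n_h = n · N_h S_h / Σ N_i S_i, with n = 234.
  stratum XS: N_h·S_h = 70·103.30 = 7231.00
  stratum S: N_h·S_h = 460·32.19 = 14807.40
  stratum M: N_h·S_h = 330·16.07 = 5303.10
  stratum L: N_h·S_h = 440·17.35 = 7634.00
Σ N_h S_h = 34975.50
n for stratum L = 234·7634.00/34975.50 = 51.074 → 51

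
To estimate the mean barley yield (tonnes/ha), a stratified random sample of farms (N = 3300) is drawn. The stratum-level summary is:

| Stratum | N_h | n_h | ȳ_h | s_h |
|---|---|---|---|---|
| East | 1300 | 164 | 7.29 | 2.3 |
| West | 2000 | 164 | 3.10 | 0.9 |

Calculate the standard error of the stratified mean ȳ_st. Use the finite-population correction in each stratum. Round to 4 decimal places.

SE(ȳ_st) ≈ 0.0777

V̂(ȳ_st) = Σ W_h² (1 − n_h/N_h) s_h²/n_h, with W_h = N_h/N and N = 3300:
  stratum East: (1300/3300)²·(1 − 164/1300)·2.3²/164 = 0.00437427
  stratum West: (2000/3300)²·(1 − 164/2000)·0.9²/164 = 0.00166539
V̂(ȳ_st) = 0.00603966
SE(ȳ_st) = √0.00603966 = 0.0777153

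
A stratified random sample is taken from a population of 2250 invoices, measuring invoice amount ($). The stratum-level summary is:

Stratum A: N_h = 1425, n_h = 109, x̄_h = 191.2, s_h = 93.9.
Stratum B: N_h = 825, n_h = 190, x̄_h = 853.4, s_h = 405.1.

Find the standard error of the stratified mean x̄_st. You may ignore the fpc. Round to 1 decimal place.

V̂(x̄_st) = Σ W_h² s_h²/n_h, with W_h = N_h/N and N = 2250:
  stratum A: (1425/2250)²·93.9²/109 = 32.4466
  stratum B: (825/2250)²·405.1²/190 = 116.122
V̂(x̄_st) = 148.568
SE(x̄_st) = √148.568 = 12.1889

SE(x̄_st) ≈ 12.2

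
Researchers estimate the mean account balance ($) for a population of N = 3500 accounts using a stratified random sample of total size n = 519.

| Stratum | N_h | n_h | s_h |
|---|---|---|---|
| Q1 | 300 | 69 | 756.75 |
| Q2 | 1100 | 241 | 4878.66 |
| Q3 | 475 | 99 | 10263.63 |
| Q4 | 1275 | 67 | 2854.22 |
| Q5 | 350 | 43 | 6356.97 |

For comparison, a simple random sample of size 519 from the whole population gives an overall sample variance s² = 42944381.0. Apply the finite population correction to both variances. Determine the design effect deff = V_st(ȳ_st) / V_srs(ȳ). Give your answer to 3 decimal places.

V̂(ȳ_st) = Σ W_h² (1 − n_h/N_h) s_h²/n_h, with W_h = N_h/N and N = 3500:
  stratum Q1: (300/3500)²·(1 − 69/300)·756.75²/69 = 46.9519
  stratum Q2: (1100/3500)²·(1 − 241/1100)·4878.66²/241 = 7617.87
  stratum Q3: (475/3500)²·(1 − 99/475)·10263.63²/99 = 15513.6
  stratum Q4: (1275/3500)²·(1 − 67/1275)·2854.22²/67 = 15287.7
  stratum Q5: (350/3500)²·(1 − 43/350)·6356.97²/43 = 8243.32
V_st = 46709.4
V_srs = (1 − 519/3500)·42944381.0/519 = 70474.6
deff = V_st / V_srs = 46709.4/70474.6 = 0.6628

deff ≈ 0.663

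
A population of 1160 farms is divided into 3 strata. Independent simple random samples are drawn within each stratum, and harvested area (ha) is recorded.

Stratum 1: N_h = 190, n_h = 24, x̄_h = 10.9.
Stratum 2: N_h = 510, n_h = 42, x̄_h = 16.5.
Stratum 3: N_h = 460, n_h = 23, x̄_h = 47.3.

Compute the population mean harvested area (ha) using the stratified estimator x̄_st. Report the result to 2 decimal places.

N = Σ N_h = 1160. Stratum weights W_h = N_h/N.
x̄_st = (190·10.9 + 510·16.5 + 460·47.3) / 1160 = 27.7966

x̄_st ≈ 27.80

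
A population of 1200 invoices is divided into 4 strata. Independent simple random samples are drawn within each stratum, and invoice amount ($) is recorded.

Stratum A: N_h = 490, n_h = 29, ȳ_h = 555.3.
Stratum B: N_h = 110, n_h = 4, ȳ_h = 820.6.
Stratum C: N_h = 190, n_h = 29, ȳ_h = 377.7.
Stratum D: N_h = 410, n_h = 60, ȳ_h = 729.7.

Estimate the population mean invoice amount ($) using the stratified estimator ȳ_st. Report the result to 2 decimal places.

ȳ_st ≈ 611.09

N = Σ N_h = 1200. Stratum weights W_h = N_h/N.
ȳ_st = (490·555.3 + 110·820.6 + 190·377.7 + 410·729.7) / 1200 = 611.0858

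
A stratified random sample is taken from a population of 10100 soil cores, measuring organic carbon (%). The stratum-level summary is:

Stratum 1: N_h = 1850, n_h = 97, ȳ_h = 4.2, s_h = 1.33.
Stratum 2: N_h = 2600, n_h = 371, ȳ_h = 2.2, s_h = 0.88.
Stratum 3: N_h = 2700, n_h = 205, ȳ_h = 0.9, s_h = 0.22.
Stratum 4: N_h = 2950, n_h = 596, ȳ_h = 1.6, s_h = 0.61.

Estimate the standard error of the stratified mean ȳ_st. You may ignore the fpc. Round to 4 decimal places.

SE(ȳ_st) ≈ 0.0286

V̂(ȳ_st) = Σ W_h² s_h²/n_h, with W_h = N_h/N and N = 10100:
  stratum 1: (1850/10100)²·1.33²/97 = 0.000611832
  stratum 2: (2600/10100)²·0.88²/371 = 0.000138323
  stratum 3: (2700/10100)²·0.22²/205 = 1.68724e-05
  stratum 4: (2950/10100)²·0.61²/596 = 5.32617e-05
V̂(ȳ_st) = 0.000820289
SE(ȳ_st) = √0.000820289 = 0.0286407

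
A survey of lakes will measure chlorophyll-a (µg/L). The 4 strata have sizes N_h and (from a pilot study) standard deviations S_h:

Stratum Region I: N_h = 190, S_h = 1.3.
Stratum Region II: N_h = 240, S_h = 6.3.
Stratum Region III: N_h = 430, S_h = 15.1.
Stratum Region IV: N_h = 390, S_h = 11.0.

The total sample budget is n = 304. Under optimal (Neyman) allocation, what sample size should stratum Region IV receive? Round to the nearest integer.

104

Neyman allocation: n_h = n · N_h S_h / Σ N_i S_i, with n = 304.
  stratum Region I: N_h·S_h = 190·1.3 = 247.00
  stratum Region II: N_h·S_h = 240·6.3 = 1512.00
  stratum Region III: N_h·S_h = 430·15.1 = 6493.00
  stratum Region IV: N_h·S_h = 390·11.0 = 4290.00
Σ N_h S_h = 12542.00
n for stratum Region IV = 304·4290.00/12542.00 = 103.983 → 104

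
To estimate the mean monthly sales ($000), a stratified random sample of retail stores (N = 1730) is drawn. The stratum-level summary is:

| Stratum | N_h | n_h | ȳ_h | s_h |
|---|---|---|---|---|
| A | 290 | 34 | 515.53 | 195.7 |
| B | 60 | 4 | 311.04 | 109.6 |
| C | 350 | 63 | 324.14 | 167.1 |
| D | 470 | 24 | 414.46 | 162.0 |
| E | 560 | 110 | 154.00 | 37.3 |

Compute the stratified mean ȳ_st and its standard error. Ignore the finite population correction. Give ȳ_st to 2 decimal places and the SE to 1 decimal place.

ȳ_st = Σ W_h ȳ_h = (290·515.53 + 60·311.04 + 350·324.14 + 470·414.46 + 560·154.00)/1730 = 325.23197
V̂(ȳ_st) = Σ W_h² s_h²/n_h, with W_h = N_h/N and N = 1730:
  stratum A: (290/1730)²·195.7²/34 = 31.6524
  stratum B: (60/1730)²·109.6²/4 = 3.6122
  stratum C: (350/1730)²·167.1²/63 = 18.1408
  stratum D: (470/1730)²·162.0²/24 = 80.7091
  stratum E: (560/1730)²·37.3²/110 = 1.32528
V̂(ȳ_st) = 135.44
SE(ȳ_st) = √135.44 = 11.6379

ȳ_st ≈ 325.23, SE ≈ 11.6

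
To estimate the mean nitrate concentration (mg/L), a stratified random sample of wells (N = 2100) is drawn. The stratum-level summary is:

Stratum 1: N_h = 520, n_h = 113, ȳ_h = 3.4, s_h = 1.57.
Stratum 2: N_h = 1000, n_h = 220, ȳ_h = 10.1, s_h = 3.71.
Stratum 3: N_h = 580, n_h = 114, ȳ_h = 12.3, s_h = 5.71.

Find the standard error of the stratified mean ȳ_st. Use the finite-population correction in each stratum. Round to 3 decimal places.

V̂(ȳ_st) = Σ W_h² (1 − n_h/N_h) s_h²/n_h, with W_h = N_h/N and N = 2100:
  stratum 1: (520/2100)²·(1 − 113/520)·1.57²/113 = 0.00104684
  stratum 2: (1000/2100)²·(1 − 220/1000)·3.71²/220 = 0.0110658
  stratum 3: (580/2100)²·(1 − 114/580)·5.71²/114 = 0.0175284
V̂(ȳ_st) = 0.029641
SE(ȳ_st) = √0.029641 = 0.172166

SE(ȳ_st) ≈ 0.172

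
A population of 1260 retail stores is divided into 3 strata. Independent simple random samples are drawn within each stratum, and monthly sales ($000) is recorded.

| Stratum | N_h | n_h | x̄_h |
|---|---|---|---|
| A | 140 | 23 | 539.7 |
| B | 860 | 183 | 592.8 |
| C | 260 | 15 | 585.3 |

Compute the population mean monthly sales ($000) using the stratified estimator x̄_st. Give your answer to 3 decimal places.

x̄_st ≈ 585.352

N = Σ N_h = 1260. Stratum weights W_h = N_h/N.
x̄_st = (140·539.7 + 860·592.8 + 260·585.3) / 1260 = 585.35238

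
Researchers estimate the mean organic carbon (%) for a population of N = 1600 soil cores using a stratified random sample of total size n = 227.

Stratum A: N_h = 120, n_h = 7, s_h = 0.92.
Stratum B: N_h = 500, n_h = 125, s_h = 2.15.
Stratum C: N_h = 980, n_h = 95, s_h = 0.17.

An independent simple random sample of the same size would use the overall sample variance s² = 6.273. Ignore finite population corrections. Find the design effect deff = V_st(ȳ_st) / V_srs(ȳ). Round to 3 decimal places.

V̂(ȳ_st) = Σ W_h² s_h²/n_h, with W_h = N_h/N and N = 1600:
  stratum A: (120/1600)²·0.92²/7 = 0.000680143
  stratum B: (500/1600)²·2.15²/125 = 0.00361133
  stratum C: (980/1600)²·0.17²/95 = 0.000114126
V_st = 0.0044056
V_srs = s²/n = 6.273/227 = 0.0276344
deff = V_st / V_srs = 0.0044056/0.0276344 = 0.1594

deff ≈ 0.159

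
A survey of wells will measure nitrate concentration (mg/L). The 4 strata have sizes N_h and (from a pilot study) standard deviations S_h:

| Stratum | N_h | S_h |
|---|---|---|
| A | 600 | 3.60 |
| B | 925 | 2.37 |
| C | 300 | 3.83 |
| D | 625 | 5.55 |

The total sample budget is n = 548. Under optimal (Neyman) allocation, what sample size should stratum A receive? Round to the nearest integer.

132

Neyman allocation: n_h = n · N_h S_h / Σ N_i S_i, with n = 548.
  stratum A: N_h·S_h = 600·3.60 = 2160.00
  stratum B: N_h·S_h = 925·2.37 = 2192.25
  stratum C: N_h·S_h = 300·3.83 = 1149.00
  stratum D: N_h·S_h = 625·5.55 = 3468.75
Σ N_h S_h = 8970.00
n for stratum A = 548·2160.00/8970.00 = 131.960 → 132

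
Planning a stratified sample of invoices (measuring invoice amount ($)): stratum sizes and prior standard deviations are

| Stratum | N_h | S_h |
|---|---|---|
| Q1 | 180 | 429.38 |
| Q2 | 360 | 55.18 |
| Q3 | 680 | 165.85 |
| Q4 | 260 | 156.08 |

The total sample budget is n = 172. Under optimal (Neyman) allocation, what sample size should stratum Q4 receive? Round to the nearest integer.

28

Neyman allocation: n_h = n · N_h S_h / Σ N_i S_i, with n = 172.
  stratum Q1: N_h·S_h = 180·429.38 = 77288.40
  stratum Q2: N_h·S_h = 360·55.18 = 19864.80
  stratum Q3: N_h·S_h = 680·165.85 = 112778.00
  stratum Q4: N_h·S_h = 260·156.08 = 40580.80
Σ N_h S_h = 250512.00
n for stratum Q4 = 172·40580.80/250512.00 = 27.863 → 28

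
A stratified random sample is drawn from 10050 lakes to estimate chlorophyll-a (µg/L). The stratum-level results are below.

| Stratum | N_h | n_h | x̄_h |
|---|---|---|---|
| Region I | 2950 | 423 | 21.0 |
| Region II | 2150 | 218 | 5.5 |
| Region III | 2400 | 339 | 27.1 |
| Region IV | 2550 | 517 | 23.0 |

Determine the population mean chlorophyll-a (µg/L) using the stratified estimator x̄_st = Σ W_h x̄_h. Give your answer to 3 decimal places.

x̄_st ≈ 19.648

N = Σ N_h = 10050. Stratum weights W_h = N_h/N.
x̄_st = (2950·21.0 + 2150·5.5 + 2400·27.1 + 2550·23.0) / 10050 = 19.64826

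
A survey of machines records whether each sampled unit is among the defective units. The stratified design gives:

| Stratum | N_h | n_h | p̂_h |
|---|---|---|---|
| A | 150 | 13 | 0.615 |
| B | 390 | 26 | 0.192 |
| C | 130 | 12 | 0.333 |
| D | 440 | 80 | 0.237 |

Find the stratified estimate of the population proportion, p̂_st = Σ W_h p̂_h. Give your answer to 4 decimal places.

p̂_st ≈ 0.2835

N = 1110; stratum weights W_h = N_h/N.
p̂_st = Σ W_h p̂_h = (150·0.615 + 390·0.192 + 130·0.333 + 440·0.237)/1110 = 0.28351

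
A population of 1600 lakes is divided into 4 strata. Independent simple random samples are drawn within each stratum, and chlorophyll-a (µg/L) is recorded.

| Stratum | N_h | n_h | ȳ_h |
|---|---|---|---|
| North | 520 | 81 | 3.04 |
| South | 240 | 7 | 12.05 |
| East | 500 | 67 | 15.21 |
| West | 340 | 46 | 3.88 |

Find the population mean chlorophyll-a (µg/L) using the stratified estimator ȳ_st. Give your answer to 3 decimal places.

N = Σ N_h = 1600. Stratum weights W_h = N_h/N.
ȳ_st = (520·3.04 + 240·12.05 + 500·15.21 + 340·3.88) / 1600 = 8.37312

ȳ_st ≈ 8.373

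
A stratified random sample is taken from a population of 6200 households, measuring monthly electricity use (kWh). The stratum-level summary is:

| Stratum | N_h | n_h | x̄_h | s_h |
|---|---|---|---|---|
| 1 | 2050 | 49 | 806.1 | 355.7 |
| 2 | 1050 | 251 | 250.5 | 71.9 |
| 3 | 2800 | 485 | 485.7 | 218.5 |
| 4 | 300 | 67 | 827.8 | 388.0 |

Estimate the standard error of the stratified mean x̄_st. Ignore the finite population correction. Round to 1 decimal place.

SE(x̄_st) ≈ 17.6

V̂(x̄_st) = Σ W_h² s_h²/n_h, with W_h = N_h/N and N = 6200:
  stratum 1: (2050/6200)²·355.7²/49 = 282.29
  stratum 2: (1050/6200)²·71.9²/251 = 0.590717
  stratum 3: (2800/6200)²·218.5²/485 = 20.0768
  stratum 4: (300/6200)²·388.0²/67 = 5.26075
V̂(x̄_st) = 308.219
SE(x̄_st) = √308.219 = 17.5562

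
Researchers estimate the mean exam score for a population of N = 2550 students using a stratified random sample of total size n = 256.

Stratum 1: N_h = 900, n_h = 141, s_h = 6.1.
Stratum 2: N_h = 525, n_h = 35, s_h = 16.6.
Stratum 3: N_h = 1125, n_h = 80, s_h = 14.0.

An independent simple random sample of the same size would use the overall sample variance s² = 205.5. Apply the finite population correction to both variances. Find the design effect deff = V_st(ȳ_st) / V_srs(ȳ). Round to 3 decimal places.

V̂(ȳ_st) = Σ W_h² (1 − n_h/N_h) s_h²/n_h, with W_h = N_h/N and N = 2550:
  stratum 1: (900/2550)²·(1 − 141/900)·6.1²/141 = 0.0277233
  stratum 2: (525/2550)²·(1 − 35/525)·16.6²/35 = 0.311475
  stratum 3: (1125/2550)²·(1 − 80/1125)·14.0²/80 = 0.44295
V_st = 0.782148
V_srs = (1 − 256/2550)·205.5/256 = 0.722146
deff = V_st / V_srs = 0.782148/0.722146 = 1.0831

deff ≈ 1.083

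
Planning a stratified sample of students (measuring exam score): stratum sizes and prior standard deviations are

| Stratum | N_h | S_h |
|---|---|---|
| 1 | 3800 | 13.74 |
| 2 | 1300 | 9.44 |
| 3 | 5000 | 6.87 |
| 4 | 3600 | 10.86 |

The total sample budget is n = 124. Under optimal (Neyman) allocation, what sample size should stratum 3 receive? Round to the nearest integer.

31

Neyman allocation: n_h = n · N_h S_h / Σ N_i S_i, with n = 124.
  stratum 1: N_h·S_h = 3800·13.74 = 52212.00
  stratum 2: N_h·S_h = 1300·9.44 = 12272.00
  stratum 3: N_h·S_h = 5000·6.87 = 34350.00
  stratum 4: N_h·S_h = 3600·10.86 = 39096.00
Σ N_h S_h = 137930.00
n for stratum 3 = 124·34350.00/137930.00 = 30.881 → 31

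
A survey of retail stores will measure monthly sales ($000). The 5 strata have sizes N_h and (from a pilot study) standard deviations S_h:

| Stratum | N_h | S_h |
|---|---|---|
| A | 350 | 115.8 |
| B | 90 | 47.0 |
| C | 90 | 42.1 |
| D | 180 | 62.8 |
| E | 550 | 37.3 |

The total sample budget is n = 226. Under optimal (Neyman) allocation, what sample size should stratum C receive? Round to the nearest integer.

Neyman allocation: n_h = n · N_h S_h / Σ N_i S_i, with n = 226.
  stratum A: N_h·S_h = 350·115.8 = 40530.00
  stratum B: N_h·S_h = 90·47.0 = 4230.00
  stratum C: N_h·S_h = 90·42.1 = 3789.00
  stratum D: N_h·S_h = 180·62.8 = 11304.00
  stratum E: N_h·S_h = 550·37.3 = 20515.00
Σ N_h S_h = 80368.00
n for stratum C = 226·3789.00/80368.00 = 10.655 → 11

11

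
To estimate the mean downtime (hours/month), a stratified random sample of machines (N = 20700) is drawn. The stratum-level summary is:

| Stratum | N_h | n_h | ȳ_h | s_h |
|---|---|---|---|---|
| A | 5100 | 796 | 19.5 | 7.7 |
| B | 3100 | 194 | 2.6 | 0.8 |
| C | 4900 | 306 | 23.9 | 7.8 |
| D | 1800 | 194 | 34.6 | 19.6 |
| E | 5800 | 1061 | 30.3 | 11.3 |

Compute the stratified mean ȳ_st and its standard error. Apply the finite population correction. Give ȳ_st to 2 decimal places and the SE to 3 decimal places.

ȳ_st = Σ W_h ȳ_h = (5100·19.5 + 3100·2.6 + 4900·23.9 + 1800·34.6 + 5800·30.3)/20700 = 22.34976
V̂(ȳ_st) = Σ W_h² (1 − n_h/N_h) s_h²/n_h, with W_h = N_h/N and N = 20700:
  stratum A: (5100/20700)²·(1 − 796/5100)·7.7²/796 = 0.00381566
  stratum B: (3100/20700)²·(1 − 194/3100)·0.8²/194 = 6.93577e-05
  stratum C: (4900/20700)²·(1 − 306/4900)·7.8²/306 = 0.0104451
  stratum D: (1800/20700)²·(1 − 194/1800)·19.6²/194 = 0.0133594
  stratum E: (5800/20700)²·(1 − 1061/5800)·11.3²/1061 = 0.00771997
V̂(ȳ_st) = 0.0354096
SE(ȳ_st) = √0.0354096 = 0.188174

ȳ_st ≈ 22.35, SE ≈ 0.188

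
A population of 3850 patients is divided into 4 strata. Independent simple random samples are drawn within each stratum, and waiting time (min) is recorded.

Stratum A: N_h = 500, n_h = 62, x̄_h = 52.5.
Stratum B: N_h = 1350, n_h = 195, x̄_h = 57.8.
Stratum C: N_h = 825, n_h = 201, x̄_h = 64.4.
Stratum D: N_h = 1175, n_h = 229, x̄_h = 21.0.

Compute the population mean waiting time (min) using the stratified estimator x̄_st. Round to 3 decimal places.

x̄_st ≈ 47.295

N = Σ N_h = 3850. Stratum weights W_h = N_h/N.
x̄_st = (500·52.5 + 1350·57.8 + 825·64.4 + 1175·21.0) / 3850 = 47.29481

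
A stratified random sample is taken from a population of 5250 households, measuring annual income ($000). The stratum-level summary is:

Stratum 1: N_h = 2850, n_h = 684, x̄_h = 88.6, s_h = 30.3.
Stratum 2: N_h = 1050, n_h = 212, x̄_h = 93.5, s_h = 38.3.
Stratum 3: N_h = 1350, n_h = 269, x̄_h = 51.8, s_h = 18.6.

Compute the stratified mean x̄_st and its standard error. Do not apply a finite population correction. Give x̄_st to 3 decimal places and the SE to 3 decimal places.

x̄_st ≈ 80.117, SE ≈ 0.870

x̄_st = Σ W_h x̄_h = (2850·88.6 + 1050·93.5 + 1350·51.8)/5250 = 80.11714
V̂(x̄_st) = Σ W_h² s_h²/n_h, with W_h = N_h/N and N = 5250:
  stratum 1: (2850/5250)²·30.3²/684 = 0.395549
  stratum 2: (1050/5250)²·38.3²/212 = 0.276772
  stratum 3: (1350/5250)²·18.6²/269 = 0.0850399
V̂(x̄_st) = 0.757361
SE(x̄_st) = √0.757361 = 0.870265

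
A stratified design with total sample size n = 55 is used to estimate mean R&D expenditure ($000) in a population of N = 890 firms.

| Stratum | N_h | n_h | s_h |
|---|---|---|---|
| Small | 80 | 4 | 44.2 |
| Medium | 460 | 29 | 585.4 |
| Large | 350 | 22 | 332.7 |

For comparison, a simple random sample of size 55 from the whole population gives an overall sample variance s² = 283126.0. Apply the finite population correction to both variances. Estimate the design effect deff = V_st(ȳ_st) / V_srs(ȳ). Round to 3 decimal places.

V̂(ȳ_st) = Σ W_h² (1 − n_h/N_h) s_h²/n_h, with W_h = N_h/N and N = 890:
  stratum Small: (80/890)²·(1 − 4/80)·44.2²/4 = 3.74894
  stratum Medium: (460/890)²·(1 − 29/460)·585.4²/29 = 2957.76
  stratum Large: (350/890)²·(1 − 22/350)·332.7²/22 = 729.197
V_st = 3690.7
V_srs = (1 − 55/890)·283126.0/55 = 4829.63
deff = V_st / V_srs = 3690.7/4829.63 = 0.7642

deff ≈ 0.764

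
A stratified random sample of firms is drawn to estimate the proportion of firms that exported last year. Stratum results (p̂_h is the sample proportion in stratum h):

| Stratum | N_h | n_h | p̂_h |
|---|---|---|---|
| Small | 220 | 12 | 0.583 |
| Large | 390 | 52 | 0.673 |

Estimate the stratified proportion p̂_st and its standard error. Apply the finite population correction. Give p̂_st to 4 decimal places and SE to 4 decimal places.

p̂_st ≈ 0.6405, SE ≈ 0.0652

N = 610; stratum weights W_h = N_h/N.
p̂_st = Σ W_h p̂_h = (220·0.583 + 390·0.673)/610 = 0.64054
V̂(p̂_st) = Σ W_h² (1 − n_h/N_h) p̂_h(1−p̂_h)/(n_h−1):
  stratum Small: (220/610)²·(1 − 12/220)·0.583·0.417/11 = 0.00271793
  stratum Large: (390/610)²·(1 − 52/390)·0.673·0.327/51 = 0.00152867
V̂(p̂_st) = 0.0042466; SE = √V̂ = 0.065166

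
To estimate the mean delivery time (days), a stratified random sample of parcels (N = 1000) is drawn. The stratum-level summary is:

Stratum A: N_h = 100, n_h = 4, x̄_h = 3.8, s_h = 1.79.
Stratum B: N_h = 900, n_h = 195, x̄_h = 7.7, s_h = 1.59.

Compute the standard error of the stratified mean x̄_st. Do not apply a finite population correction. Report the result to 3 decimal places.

V̂(x̄_st) = Σ W_h² s_h²/n_h, with W_h = N_h/N and N = 1000:
  stratum A: (100/1000)²·1.79²/4 = 0.00801025
  stratum B: (900/1000)²·1.59²/195 = 0.0105013
V̂(x̄_st) = 0.0185116
SE(x̄_st) = √0.0185116 = 0.136057

SE(x̄_st) ≈ 0.136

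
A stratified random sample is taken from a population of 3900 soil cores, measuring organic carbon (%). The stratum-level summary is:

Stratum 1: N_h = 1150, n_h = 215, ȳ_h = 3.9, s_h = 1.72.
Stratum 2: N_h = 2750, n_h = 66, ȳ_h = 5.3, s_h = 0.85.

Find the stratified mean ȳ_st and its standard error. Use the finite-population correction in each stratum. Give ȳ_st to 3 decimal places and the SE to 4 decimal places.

ȳ_st ≈ 4.887, SE ≈ 0.0793

ȳ_st = Σ W_h ȳ_h = (1150·3.9 + 2750·5.3)/3900 = 4.88718
V̂(ȳ_st) = Σ W_h² (1 − n_h/N_h) s_h²/n_h, with W_h = N_h/N and N = 3900:
  stratum 1: (1150/3900)²·(1 − 215/1150)·1.72²/215 = 0.000972744
  stratum 2: (2750/3900)²·(1 − 66/2750)·0.85²/66 = 0.00531227
V̂(ȳ_st) = 0.00628501
SE(ȳ_st) = √0.00628501 = 0.0792781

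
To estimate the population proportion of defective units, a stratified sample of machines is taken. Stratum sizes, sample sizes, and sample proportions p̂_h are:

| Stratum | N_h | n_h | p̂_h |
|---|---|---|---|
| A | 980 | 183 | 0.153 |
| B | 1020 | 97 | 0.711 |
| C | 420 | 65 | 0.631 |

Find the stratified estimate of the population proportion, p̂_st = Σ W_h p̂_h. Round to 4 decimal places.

N = 2420; stratum weights W_h = N_h/N.
p̂_st = Σ W_h p̂_h = (980·0.153 + 1020·0.711 + 420·0.631)/2420 = 0.47115

p̂_st ≈ 0.4711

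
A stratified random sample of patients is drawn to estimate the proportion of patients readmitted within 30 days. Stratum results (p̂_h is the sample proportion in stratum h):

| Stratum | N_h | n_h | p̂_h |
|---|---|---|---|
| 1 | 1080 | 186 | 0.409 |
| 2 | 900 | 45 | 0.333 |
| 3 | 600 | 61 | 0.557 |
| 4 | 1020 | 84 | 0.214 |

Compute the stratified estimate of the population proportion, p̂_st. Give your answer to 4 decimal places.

N = 3600; stratum weights W_h = N_h/N.
p̂_st = Σ W_h p̂_h = (1080·0.409 + 900·0.333 + 600·0.557 + 1020·0.214)/3600 = 0.35942

p̂_st ≈ 0.3594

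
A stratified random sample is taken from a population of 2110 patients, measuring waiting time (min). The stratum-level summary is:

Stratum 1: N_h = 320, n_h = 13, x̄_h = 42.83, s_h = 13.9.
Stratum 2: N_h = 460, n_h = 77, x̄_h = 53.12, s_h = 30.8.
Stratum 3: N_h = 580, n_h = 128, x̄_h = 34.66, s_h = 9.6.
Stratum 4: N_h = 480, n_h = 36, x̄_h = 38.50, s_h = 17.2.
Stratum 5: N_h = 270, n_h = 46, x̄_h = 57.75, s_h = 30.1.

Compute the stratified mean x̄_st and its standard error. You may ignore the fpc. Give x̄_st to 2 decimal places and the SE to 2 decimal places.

x̄_st = Σ W_h x̄_h = (320·42.83 + 460·53.12 + 580·34.66 + 480·38.50 + 270·57.75)/2110 = 43.75171
V̂(x̄_st) = Σ W_h² s_h²/n_h, with W_h = N_h/N and N = 2110:
  stratum 1: (320/2110)²·13.9²/13 = 0.341839
  stratum 2: (460/2110)²·30.8²/77 = 0.585547
  stratum 3: (580/2110)²·9.6²/128 = 0.0544031
  stratum 4: (480/2110)²·17.2²/36 = 0.425277
  stratum 5: (270/2110)²·30.1²/46 = 0.322506
V̂(x̄_st) = 1.72957
SE(x̄_st) = √1.72957 = 1.31513

x̄_st ≈ 43.75, SE ≈ 1.32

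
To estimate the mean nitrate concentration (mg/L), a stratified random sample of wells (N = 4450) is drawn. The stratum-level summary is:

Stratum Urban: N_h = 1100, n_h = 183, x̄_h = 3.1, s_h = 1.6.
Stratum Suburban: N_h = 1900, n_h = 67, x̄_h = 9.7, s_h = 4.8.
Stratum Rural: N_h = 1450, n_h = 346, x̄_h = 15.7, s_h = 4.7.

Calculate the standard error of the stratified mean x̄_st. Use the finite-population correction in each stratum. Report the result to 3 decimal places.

V̂(x̄_st) = Σ W_h² (1 − n_h/N_h) s_h²/n_h, with W_h = N_h/N and N = 4450:
  stratum Urban: (1100/4450)²·(1 − 183/1100)·1.6²/183 = 0.000712575
  stratum Suburban: (1900/4450)²·(1 − 67/1900)·4.8²/67 = 0.0604789
  stratum Rural: (1450/4450)²·(1 − 346/1450)·4.7²/346 = 0.00516103
V̂(x̄_st) = 0.0663525
SE(x̄_st) = √0.0663525 = 0.25759

SE(x̄_st) ≈ 0.258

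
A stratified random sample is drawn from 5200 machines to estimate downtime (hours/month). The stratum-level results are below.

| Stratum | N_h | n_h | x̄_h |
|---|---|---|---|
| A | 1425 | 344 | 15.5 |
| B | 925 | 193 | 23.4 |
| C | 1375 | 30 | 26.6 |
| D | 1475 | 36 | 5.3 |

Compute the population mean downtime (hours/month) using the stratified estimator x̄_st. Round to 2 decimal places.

N = Σ N_h = 5200. Stratum weights W_h = N_h/N.
x̄_st = (1425·15.5 + 925·23.4 + 1375·26.6 + 1475·5.3) / 5200 = 16.9471

x̄_st ≈ 16.95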